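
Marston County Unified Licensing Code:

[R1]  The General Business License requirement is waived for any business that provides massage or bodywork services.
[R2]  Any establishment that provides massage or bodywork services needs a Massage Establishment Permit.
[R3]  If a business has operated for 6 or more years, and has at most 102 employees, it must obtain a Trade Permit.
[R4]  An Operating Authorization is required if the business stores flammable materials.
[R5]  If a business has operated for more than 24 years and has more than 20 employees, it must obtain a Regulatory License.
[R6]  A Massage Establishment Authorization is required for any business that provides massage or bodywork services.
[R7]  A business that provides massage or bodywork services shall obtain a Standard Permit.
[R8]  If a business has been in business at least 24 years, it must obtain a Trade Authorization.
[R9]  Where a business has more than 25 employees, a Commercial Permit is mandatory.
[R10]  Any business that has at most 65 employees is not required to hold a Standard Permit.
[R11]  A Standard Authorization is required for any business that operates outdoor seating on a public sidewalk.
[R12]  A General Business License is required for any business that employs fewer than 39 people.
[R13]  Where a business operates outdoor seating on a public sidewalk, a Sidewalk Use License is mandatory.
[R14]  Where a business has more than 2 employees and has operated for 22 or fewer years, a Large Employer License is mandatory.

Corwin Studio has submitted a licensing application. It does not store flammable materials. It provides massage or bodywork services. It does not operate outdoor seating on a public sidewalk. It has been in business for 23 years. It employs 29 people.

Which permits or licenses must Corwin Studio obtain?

Commercial Permit, Massage Establishment Authorization, Massage Establishment Permit, Trade Permit

[R1] provides massage or bodywork services → exempt from General Business License.
[R2] provides massage or bodywork services → Massage Establishment Permit required.
[R3] years in business 23 ≥ 6; employees 29 ≤ 102 → Trade Permit required.
[R4] does not store flammable materials → Operating Authorization not required.
[R5] years in business 23 ≤ 24; employees 29 > 20 → Regulatory License not required.
[R6] provides massage or bodywork services → Massage Establishment Authorization required.
[R7] provides massage or bodywork services → Standard Permit required.
[R8] years in business 23 < 24 → Trade Authorization not required.
[R9] employees 29 > 25 → Commercial Permit required.
[R10] employees 29 ≤ 65 → exempt from Standard Permit.
[R11] does not operate outdoor seating on a public sidewalk → Standard Authorization not required.
[R12] employees 29 < 39 → General Business License required.
[R13] does not operate outdoor seating on a public sidewalk → Sidewalk Use License not required.
[R14] employees 29 > 2; years in business 23 > 22 → Large Employer License not required.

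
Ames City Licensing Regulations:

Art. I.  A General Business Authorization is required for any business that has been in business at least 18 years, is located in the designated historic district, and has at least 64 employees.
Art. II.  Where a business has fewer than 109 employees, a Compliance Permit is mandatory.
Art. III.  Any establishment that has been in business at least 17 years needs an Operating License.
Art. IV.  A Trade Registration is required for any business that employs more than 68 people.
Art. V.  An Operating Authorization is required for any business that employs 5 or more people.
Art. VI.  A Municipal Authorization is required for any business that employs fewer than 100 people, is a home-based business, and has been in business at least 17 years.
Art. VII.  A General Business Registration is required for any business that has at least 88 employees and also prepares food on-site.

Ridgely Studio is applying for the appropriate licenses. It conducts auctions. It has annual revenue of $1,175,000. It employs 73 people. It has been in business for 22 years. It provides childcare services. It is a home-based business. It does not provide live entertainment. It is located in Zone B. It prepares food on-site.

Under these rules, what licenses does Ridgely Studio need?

Art. I. years in business 22 ≥ 18; is located in Zone B (not: is located in the designated historic district); employees 73 ≥ 64 → General Business Authorization not required.
Art. II. employees 73 < 109 → Compliance Permit required.
Art. III. years in business 22 ≥ 17 → Operating License required.
Art. IV. employees 73 > 68 → Trade Registration required.
Art. V. employees 73 ≥ 5 → Operating Authorization required.
Art. VI. employees 73 < 100; is a home-based business; years in business 22 ≥ 17 → Municipal Authorization required.
Art. VII. employees 73 < 88; prepares food on-site → General Business Registration not required.

Compliance Permit, Municipal Authorization, Operating Authorization, Operating License, Trade Registration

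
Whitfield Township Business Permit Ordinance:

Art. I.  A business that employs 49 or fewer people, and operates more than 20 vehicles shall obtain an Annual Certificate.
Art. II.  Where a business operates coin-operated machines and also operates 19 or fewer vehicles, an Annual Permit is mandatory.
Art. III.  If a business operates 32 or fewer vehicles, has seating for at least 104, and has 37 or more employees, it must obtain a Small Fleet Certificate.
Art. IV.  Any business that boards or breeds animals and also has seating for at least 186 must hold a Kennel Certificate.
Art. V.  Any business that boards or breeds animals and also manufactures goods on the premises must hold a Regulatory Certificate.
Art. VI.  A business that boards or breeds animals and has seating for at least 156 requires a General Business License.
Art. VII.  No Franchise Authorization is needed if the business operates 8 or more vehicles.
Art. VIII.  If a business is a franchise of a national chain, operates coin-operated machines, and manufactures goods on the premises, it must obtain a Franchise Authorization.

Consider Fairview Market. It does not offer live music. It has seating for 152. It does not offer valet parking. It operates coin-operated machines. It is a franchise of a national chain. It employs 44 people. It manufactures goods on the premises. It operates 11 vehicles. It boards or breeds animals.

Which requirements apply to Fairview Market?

Art. I. employees 44 ≤ 49; vehicles 11 ≤ 20 → Annual Certificate not required.
Art. II. operates coin-operated machines; vehicles 11 ≤ 19 → Annual Permit required.
Art. III. vehicles 11 ≤ 32; seating 152 ≥ 104; employees 44 ≥ 37 → Small Fleet Certificate required.
Art. IV. boards or breeds animals; seating 152 < 186 → Kennel Certificate not required.
Art. V. boards or breeds animals; manufactures goods on the premises → Regulatory Certificate required.
Art. VI. boards or breeds animals; seating 152 < 156 → General Business License not required.
Art. VII. vehicles 11 ≥ 8 → exempt from Franchise Authorization.
Art. VIII. is a franchise of a national chain; operates coin-operated machines; manufactures goods on the premises → Franchise Authorization required.

Annual Permit, Regulatory Certificate, Small Fleet Certificate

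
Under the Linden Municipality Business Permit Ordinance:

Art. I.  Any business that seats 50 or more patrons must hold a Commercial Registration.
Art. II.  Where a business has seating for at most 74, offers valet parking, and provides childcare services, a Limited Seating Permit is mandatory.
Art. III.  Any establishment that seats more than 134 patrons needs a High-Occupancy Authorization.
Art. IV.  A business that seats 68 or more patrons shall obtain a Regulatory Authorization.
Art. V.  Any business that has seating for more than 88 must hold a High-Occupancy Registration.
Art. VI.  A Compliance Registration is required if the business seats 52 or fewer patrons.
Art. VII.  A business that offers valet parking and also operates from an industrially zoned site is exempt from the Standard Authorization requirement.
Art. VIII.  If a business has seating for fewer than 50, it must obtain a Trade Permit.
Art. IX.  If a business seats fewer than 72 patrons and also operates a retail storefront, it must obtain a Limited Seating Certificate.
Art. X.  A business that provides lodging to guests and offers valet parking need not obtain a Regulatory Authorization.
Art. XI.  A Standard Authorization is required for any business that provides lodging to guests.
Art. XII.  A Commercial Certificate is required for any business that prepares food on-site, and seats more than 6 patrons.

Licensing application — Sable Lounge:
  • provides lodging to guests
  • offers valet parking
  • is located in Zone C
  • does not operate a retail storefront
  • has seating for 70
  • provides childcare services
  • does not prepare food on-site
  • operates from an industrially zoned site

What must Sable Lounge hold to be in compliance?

Commercial Registration, Limited Seating Permit

Art. I. seating 70 ≥ 50 → Commercial Registration required.
Art. II. seating 70 ≤ 74; offers valet parking; provides childcare services → Limited Seating Permit required.
Art. III. seating 70 ≤ 134 → High-Occupancy Authorization not required.
Art. IV. seating 70 ≥ 68 → Regulatory Authorization required.
Art. V. seating 70 ≤ 88 → High-Occupancy Registration not required.
Art. VI. seating 70 > 52 → Compliance Registration not required.
Art. VII. offers valet parking; operates from an industrially zoned site → exempt from Standard Authorization.
Art. VIII. seating 70 ≥ 50 → Trade Permit not required.
Art. IX. seating 70 < 72; does not operate a retail storefront → Limited Seating Certificate not required.
Art. X. provides lodging to guests; offers valet parking → exempt from Regulatory Authorization.
Art. XI. provides lodging to guests → Standard Authorization required.
Art. XII. does not prepare food on-site; seating 70 > 6 → Commercial Certificate not required.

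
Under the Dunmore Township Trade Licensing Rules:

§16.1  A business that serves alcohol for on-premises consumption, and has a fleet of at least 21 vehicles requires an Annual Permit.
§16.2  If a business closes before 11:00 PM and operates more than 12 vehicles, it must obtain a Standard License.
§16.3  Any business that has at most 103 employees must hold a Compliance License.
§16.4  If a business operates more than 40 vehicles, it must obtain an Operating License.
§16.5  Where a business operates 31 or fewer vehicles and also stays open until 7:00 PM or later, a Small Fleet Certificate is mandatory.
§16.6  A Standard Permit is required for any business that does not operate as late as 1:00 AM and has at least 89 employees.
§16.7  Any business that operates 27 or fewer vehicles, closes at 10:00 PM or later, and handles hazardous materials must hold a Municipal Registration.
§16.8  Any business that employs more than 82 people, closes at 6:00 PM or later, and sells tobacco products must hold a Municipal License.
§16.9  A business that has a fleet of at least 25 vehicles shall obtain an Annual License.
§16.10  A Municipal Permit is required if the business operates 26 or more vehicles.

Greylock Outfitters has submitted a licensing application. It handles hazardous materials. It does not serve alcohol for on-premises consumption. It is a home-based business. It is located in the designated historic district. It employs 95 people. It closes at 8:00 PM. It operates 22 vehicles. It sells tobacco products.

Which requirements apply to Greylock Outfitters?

Compliance License, Municipal License, Small Fleet Certificate, Standard License, Standard Permit

§16.1 does not serve alcohol for on-premises consumption; vehicles 22 ≥ 21 → Annual Permit not required.
§16.2 closes 8:00 PM, at/before 11:00 PM; vehicles 22 > 12 → Standard License required.
§16.3 employees 95 ≤ 103 → Compliance License required.
§16.4 vehicles 22 ≤ 40 → Operating License not required.
§16.5 vehicles 22 ≤ 31; closes 8:00 PM, after 7:00 PM → Small Fleet Certificate required.
§16.6 closes 8:00 PM, at/before 1:00 AM; employees 95 ≥ 89 → Standard Permit required.
§16.7 vehicles 22 ≤ 27; closes 8:00 PM, at/before 10:00 PM; handles hazardous materials → Municipal Registration not required.
§16.8 employees 95 > 82; closes 8:00 PM, after 6:00 PM; sells tobacco products → Municipal License required.
§16.9 vehicles 22 < 25 → Annual License not required.
§16.10 vehicles 22 < 26 → Municipal Permit not required.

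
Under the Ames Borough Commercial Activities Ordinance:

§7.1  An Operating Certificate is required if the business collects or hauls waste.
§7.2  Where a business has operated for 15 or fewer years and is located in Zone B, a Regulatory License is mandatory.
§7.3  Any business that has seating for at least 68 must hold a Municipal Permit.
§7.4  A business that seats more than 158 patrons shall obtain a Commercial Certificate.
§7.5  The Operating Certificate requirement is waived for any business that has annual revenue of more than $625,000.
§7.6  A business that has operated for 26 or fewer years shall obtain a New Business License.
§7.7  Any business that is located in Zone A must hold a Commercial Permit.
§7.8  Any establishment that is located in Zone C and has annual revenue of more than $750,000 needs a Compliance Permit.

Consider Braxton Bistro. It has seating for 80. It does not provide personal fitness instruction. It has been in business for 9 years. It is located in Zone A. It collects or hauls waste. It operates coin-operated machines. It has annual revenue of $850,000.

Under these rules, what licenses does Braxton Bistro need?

Commercial Permit, Municipal Permit, New Business License

§7.1 collects or hauls waste → Operating Certificate required.
§7.2 years in business 9 ≤ 15; is located in Zone A (not: is located in Zone B) → Regulatory License not required.
§7.3 seating 80 ≥ 68 → Municipal Permit required.
§7.4 seating 80 ≤ 158 → Commercial Certificate not required.
§7.5 revenue $850,000 > $625,000 → exempt from Operating Certificate.
§7.6 years in business 9 ≤ 26 → New Business License required.
§7.7 is located in Zone A → Commercial Permit required.
§7.8 is located in Zone A (not: is located in Zone C); revenue $850,000 > $750,000 → Compliance Permit not required.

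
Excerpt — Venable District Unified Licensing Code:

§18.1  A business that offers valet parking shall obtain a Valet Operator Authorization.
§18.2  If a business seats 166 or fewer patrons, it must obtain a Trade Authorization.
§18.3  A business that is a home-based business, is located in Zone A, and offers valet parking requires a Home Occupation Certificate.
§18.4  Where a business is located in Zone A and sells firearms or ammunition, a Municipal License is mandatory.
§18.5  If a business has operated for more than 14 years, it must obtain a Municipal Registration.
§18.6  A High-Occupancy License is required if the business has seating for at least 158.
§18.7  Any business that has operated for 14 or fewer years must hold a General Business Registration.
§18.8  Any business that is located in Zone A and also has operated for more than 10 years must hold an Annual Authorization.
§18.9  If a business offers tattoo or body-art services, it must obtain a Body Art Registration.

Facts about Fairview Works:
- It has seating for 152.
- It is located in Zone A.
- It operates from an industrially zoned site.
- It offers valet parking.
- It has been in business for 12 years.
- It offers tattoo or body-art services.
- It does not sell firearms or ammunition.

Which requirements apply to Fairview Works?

Annual Authorization, Body Art Registration, General Business Registration, Trade Authorization, Valet Operator Authorization

§18.1 offers valet parking → Valet Operator Authorization required.
§18.2 seating 152 ≤ 166 → Trade Authorization required.
§18.3 operates from an industrially zoned site (not: is a home-based business); is located in Zone A; offers valet parking → Home Occupation Certificate not required.
§18.4 is located in Zone A; does not sell firearms or ammunition → Municipal License not required.
§18.5 years in business 12 ≤ 14 → Municipal Registration not required.
§18.6 seating 152 < 158 → High-Occupancy License not required.
§18.7 years in business 12 ≤ 14 → General Business Registration required.
§18.8 is located in Zone A; years in business 12 > 10 → Annual Authorization required.
§18.9 offers tattoo or body-art services → Body Art Registration required.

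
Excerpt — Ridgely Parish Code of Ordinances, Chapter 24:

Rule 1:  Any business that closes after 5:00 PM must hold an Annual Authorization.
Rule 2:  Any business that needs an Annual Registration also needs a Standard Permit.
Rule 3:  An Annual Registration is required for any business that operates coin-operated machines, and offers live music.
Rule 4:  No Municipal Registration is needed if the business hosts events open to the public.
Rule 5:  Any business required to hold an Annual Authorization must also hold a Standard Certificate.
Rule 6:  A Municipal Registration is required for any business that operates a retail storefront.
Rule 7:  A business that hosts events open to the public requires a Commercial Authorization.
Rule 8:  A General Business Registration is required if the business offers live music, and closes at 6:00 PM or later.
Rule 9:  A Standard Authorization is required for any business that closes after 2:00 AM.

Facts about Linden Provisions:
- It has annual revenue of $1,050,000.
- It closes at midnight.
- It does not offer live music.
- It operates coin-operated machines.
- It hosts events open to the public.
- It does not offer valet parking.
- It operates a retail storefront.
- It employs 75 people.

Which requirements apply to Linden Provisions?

Annual Authorization, Commercial Authorization, Standard Certificate

Rule 1: closes midnight, after 5:00 PM → Annual Authorization required.
Rule 2: Annual Registration is not required → no effect.
Rule 3: operates coin-operated machines; does not offer live music → Annual Registration not required.
Rule 4: hosts events open to the public → exempt from Municipal Registration.
Rule 5: Annual Authorization is required → Standard Certificate also required.
Rule 6: operates a retail storefront → Municipal Registration required.
Rule 7: hosts events open to the public → Commercial Authorization required.
Rule 8: does not offer live music; closes midnight, after 6:00 PM → General Business Registration not required.
Rule 9: closes midnight, at/before 2:00 AM → Standard Authorization not required.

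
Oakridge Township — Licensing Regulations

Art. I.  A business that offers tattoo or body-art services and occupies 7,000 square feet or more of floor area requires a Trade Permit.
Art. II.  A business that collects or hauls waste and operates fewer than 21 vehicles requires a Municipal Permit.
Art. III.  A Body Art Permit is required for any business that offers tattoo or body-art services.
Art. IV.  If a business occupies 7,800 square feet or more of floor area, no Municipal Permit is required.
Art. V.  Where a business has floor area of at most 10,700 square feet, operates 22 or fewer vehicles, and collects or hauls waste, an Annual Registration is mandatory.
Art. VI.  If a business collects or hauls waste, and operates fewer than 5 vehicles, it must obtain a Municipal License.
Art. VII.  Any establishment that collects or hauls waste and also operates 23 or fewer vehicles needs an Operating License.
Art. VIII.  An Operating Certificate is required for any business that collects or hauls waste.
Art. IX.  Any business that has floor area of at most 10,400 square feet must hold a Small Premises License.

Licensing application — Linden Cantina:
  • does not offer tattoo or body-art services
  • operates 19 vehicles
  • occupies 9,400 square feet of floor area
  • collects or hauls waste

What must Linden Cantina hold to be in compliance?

Annual Registration, Operating Certificate, Operating License, Small Premises License

Art. I. does not offer tattoo or body-art services; floor area 9,400 square feet ≥ 7,000 square feet → Trade Permit not required.
Art. II. collects or hauls waste; vehicles 19 < 21 → Municipal Permit required.
Art. III. does not offer tattoo or body-art services → Body Art Permit not required.
Art. IV. floor area 9,400 square feet ≥ 7,800 square feet → exempt from Municipal Permit.
Art. V. floor area 9,400 square feet ≤ 10,700 square feet; vehicles 19 ≤ 22; collects or hauls waste → Annual Registration required.
Art. VI. collects or hauls waste; vehicles 19 ≥ 5 → Municipal License not required.
Art. VII. collects or hauls waste; vehicles 19 ≤ 23 → Operating License required.
Art. VIII. collects or hauls waste → Operating Certificate required.
Art. IX. floor area 9,400 square feet ≤ 10,400 square feet → Small Premises License required.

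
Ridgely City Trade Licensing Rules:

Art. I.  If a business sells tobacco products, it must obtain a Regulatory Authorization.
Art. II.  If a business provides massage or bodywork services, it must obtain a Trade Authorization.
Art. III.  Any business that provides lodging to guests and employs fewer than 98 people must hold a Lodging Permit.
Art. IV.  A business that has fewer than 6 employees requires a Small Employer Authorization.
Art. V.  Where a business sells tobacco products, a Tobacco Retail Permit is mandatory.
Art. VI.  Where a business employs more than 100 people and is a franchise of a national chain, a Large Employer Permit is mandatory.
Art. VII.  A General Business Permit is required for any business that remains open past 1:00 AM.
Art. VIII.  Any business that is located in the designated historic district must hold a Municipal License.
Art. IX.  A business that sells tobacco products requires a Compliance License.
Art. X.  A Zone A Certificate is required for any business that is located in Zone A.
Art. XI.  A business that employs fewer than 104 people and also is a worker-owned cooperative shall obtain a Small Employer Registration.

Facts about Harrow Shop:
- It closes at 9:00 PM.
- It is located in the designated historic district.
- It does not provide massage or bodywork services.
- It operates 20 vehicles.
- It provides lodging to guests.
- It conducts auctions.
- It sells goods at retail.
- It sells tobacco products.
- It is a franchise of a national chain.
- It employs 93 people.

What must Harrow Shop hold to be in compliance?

Art. I. sells tobacco products → Regulatory Authorization required.
Art. II. does not provide massage or bodywork services → Trade Authorization not required.
Art. III. provides lodging to guests; employees 93 < 98 → Lodging Permit required.
Art. IV. employees 93 ≥ 6 → Small Employer Authorization not required.
Art. V. sells tobacco products → Tobacco Retail Permit required.
Art. VI. employees 93 ≤ 100; is a franchise of a national chain → Large Employer Permit not required.
Art. VII. closes 9:00 PM, at/before 1:00 AM → General Business Permit not required.
Art. VIII. is located in the designated historic district → Municipal License required.
Art. IX. sells tobacco products → Compliance License required.
Art. X. is located in the designated historic district (not: is located in Zone A) → Zone A Certificate not required.
Art. XI. employees 93 < 104; is a franchise of a national chain (not: is a worker-owned cooperative) → Small Employer Registration not required.

Compliance License, Lodging Permit, Municipal License, Regulatory Authorization, Tobacco Retail Permit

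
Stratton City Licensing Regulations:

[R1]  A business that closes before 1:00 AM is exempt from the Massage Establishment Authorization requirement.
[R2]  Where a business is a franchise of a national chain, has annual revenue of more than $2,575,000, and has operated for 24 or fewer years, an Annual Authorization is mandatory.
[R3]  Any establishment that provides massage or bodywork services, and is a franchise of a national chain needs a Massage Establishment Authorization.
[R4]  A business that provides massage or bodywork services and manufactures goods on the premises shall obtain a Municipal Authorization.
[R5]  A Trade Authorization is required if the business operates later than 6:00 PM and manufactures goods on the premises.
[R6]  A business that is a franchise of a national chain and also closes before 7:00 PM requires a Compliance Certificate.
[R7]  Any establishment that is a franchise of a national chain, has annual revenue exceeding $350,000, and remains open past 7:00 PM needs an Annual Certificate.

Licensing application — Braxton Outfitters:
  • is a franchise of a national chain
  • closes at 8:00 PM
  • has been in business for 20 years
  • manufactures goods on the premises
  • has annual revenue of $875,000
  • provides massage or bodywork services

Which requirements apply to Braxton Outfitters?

Annual Certificate, Municipal Authorization, Trade Authorization

[R1] closes 8:00 PM, at/before 1:00 AM → exempt from Massage Establishment Authorization.
[R2] is a franchise of a national chain; revenue $875,000 ≤ $2,575,000; years in business 20 ≤ 24 → Annual Authorization not required.
[R3] provides massage or bodywork services; is a franchise of a national chain → Massage Establishment Authorization required.
[R4] provides massage or bodywork services; manufactures goods on the premises → Municipal Authorization required.
[R5] closes 8:00 PM, after 6:00 PM; manufactures goods on the premises → Trade Authorization required.
[R6] is a franchise of a national chain; closes 8:00 PM, after 7:00 PM → Compliance Certificate not required.
[R7] is a franchise of a national chain; revenue $875,000 > $350,000; closes 8:00 PM, after 7:00 PM → Annual Certificate required.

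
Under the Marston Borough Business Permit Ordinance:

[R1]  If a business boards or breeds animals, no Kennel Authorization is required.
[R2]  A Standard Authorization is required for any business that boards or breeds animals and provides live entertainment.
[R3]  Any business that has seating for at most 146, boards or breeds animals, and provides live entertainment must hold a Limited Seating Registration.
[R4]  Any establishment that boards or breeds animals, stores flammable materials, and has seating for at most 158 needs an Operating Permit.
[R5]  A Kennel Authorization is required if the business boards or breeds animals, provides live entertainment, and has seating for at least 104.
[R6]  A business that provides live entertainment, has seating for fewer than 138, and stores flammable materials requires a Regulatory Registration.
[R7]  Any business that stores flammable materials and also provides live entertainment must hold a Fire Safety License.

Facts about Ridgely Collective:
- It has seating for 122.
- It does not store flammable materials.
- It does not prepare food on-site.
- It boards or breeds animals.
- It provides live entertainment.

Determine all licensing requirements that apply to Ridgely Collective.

Limited Seating Registration, Standard Authorization

[R1] boards or breeds animals → exempt from Kennel Authorization.
[R2] boards or breeds animals; provides live entertainment → Standard Authorization required.
[R3] seating 122 ≤ 146; boards or breeds animals; provides live entertainment → Limited Seating Registration required.
[R4] boards or breeds animals; does not store flammable materials; seating 122 ≤ 158 → Operating Permit not required.
[R5] boards or breeds animals; provides live entertainment; seating 122 ≥ 104 → Kennel Authorization required.
[R6] provides live entertainment; seating 122 < 138; does not store flammable materials → Regulatory Registration not required.
[R7] does not store flammable materials; provides live entertainment → Fire Safety License not required.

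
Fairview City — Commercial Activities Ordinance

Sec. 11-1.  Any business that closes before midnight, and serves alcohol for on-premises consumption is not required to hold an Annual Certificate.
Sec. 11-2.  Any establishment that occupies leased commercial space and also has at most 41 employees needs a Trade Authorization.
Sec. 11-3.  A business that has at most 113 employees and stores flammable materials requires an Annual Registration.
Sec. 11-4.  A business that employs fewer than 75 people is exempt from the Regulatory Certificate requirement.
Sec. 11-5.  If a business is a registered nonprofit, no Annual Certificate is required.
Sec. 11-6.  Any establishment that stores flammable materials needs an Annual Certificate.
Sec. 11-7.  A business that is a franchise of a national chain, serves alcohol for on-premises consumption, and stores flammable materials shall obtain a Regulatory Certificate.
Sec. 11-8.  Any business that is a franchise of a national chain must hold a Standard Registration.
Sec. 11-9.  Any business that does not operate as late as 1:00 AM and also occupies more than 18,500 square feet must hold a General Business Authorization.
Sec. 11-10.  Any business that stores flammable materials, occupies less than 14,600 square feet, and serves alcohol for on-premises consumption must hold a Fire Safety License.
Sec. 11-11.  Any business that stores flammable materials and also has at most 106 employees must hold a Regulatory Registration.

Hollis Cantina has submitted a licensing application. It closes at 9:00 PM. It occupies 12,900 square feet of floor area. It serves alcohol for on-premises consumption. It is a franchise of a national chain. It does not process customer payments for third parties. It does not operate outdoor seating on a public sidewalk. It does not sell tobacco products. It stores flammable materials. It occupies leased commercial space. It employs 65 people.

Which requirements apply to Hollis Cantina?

Annual Registration, Fire Safety License, Regulatory Registration, Standard Registration

Sec. 11-1. closes 9:00 PM, at/before midnight; serves alcohol for on-premises consumption → exempt from Annual Certificate.
Sec. 11-2. occupies leased commercial space; employees 65 > 41 → Trade Authorization not required.
Sec. 11-3. employees 65 ≤ 113; stores flammable materials → Annual Registration required.
Sec. 11-4. employees 65 < 75 → exempt from Regulatory Certificate.
Sec. 11-5. is a franchise of a national chain (not: is a registered nonprofit) → Annual Certificate exemption does not apply.
Sec. 11-6. stores flammable materials → Annual Certificate required.
Sec. 11-7. is a franchise of a national chain; serves alcohol for on-premises consumption; stores flammable materials → Regulatory Certificate required.
Sec. 11-8. is a franchise of a national chain → Standard Registration required.
Sec. 11-9. closes 9:00 PM, at/before 1:00 AM; floor area 12,900 square feet ≤ 18,500 square feet → General Business Authorization not required.
Sec. 11-10. stores flammable materials; floor area 12,900 square feet < 14,600 square feet; serves alcohol for on-premises consumption → Fire Safety License required.
Sec. 11-11. stores flammable materials; employees 65 ≤ 106 → Regulatory Registration required.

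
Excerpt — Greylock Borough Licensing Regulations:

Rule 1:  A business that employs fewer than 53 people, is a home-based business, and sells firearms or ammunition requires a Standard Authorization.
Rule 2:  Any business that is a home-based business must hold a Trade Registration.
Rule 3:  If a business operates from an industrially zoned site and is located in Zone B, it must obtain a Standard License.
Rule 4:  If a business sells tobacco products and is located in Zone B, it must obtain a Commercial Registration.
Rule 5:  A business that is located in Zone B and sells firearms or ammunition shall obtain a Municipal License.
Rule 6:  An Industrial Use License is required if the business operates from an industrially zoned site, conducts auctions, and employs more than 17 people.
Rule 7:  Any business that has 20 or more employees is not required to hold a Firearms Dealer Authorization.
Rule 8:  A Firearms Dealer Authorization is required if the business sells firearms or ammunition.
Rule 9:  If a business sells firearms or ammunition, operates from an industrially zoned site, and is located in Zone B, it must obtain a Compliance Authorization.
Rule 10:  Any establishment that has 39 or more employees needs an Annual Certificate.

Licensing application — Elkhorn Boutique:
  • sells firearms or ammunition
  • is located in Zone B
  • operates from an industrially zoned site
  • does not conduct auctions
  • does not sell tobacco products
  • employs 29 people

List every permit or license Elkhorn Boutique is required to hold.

Rule 1: employees 29 < 53; operates from an industrially zoned site (not: is a home-based business); sells firearms or ammunition → Standard Authorization not required.
Rule 2: operates from an industrially zoned site (not: is a home-based business) → Trade Registration not required.
Rule 3: operates from an industrially zoned site; is located in Zone B → Standard License required.
Rule 4: does not sell tobacco products; is located in Zone B → Commercial Registration not required.
Rule 5: is located in Zone B; sells firearms or ammunition → Municipal License required.
Rule 6: operates from an industrially zoned site; does not conduct auctions; employees 29 > 17 → Industrial Use License not required.
Rule 7: employees 29 ≥ 20 → exempt from Firearms Dealer Authorization.
Rule 8: sells firearms or ammunition → Firearms Dealer Authorization required.
Rule 9: sells firearms or ammunition; operates from an industrially zoned site; is located in Zone B → Compliance Authorization required.
Rule 10: employees 29 < 39 → Annual Certificate not required.

Compliance Authorization, Municipal License, Standard License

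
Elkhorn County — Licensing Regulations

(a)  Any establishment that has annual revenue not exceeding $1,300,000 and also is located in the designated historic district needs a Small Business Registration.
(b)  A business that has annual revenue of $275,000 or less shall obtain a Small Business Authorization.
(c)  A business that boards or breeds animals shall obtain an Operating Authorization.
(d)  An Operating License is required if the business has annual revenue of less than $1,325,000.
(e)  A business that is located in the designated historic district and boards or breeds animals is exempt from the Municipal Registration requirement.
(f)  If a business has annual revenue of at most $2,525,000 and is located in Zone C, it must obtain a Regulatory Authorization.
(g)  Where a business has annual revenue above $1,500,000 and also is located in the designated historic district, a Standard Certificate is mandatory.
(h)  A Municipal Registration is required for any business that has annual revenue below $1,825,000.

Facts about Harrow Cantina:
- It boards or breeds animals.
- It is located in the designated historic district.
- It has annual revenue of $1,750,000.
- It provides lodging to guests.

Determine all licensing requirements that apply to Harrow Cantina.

(a) revenue $1,750,000 > $1,300,000; is located in the designated historic district → Small Business Registration not required.
(b) revenue $1,750,000 > $275,000 → Small Business Authorization not required.
(c) boards or breeds animals → Operating Authorization required.
(d) revenue $1,750,000 ≥ $1,325,000 → Operating License not required.
(e) is located in the designated historic district; boards or breeds animals → exempt from Municipal Registration.
(f) revenue $1,750,000 ≤ $2,525,000; is located in the designated historic district (not: is located in Zone C) → Regulatory Authorization not required.
(g) revenue $1,750,000 > $1,500,000; is located in the designated historic district → Standard Certificate required.
(h) revenue $1,750,000 < $1,825,000 → Municipal Registration required.

Operating Authorization, Standard Certificate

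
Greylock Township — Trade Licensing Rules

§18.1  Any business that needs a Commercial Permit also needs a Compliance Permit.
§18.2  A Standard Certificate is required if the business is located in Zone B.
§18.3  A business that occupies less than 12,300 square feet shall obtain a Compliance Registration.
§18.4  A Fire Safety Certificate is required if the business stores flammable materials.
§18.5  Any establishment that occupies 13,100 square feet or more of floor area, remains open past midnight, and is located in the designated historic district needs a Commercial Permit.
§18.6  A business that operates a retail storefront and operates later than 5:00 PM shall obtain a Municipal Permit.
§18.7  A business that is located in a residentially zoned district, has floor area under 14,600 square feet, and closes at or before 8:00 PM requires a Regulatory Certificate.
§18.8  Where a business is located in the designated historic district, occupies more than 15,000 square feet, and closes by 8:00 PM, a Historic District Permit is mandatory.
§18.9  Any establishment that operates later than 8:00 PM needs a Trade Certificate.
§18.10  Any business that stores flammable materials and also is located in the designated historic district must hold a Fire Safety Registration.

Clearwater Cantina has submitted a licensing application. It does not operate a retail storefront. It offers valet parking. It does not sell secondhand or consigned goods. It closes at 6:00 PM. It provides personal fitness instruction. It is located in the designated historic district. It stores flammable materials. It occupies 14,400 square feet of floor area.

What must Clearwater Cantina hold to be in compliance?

Fire Safety Certificate, Fire Safety Registration

§18.1 Commercial Permit is not required → no effect.
§18.2 is located in the designated historic district (not: is located in Zone B) → Standard Certificate not required.
§18.3 floor area 14,400 square feet ≥ 12,300 square feet → Compliance Registration not required.
§18.4 stores flammable materials → Fire Safety Certificate required.
§18.5 floor area 14,400 square feet ≥ 13,100 square feet; closes 6:00 PM, at/before midnight; is located in the designated historic district → Commercial Permit not required.
§18.6 does not operate a retail storefront; closes 6:00 PM, after 5:00 PM → Municipal Permit not required.
§18.7 is located in the designated historic district (not: is located in a residentially zoned district); floor area 14,400 square feet < 14,600 square feet; closes 6:00 PM, at/before 8:00 PM → Regulatory Certificate not required.
§18.8 is located in the designated historic district; floor area 14,400 square feet ≤ 15,000 square feet; closes 6:00 PM, at/before 8:00 PM → Historic District Permit not required.
§18.9 closes 6:00 PM, at/before 8:00 PM → Trade Certificate not required.
§18.10 stores flammable materials; is located in the designated historic district → Fire Safety Registration required.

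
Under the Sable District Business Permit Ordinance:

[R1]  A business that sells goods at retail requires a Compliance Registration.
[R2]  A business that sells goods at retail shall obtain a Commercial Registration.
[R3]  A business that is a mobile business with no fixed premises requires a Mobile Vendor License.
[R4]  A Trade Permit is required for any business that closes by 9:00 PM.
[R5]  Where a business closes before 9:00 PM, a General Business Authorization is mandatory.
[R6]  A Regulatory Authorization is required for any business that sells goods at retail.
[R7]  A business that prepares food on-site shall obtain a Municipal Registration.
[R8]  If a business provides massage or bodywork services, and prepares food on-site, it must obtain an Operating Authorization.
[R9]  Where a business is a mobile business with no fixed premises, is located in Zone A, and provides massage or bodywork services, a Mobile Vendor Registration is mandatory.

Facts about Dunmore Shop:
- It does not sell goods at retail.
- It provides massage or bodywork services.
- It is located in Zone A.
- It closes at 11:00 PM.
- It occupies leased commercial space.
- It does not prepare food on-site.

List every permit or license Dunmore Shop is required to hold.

None

[R1] does not sell goods at retail → Compliance Registration not required.
[R2] does not sell goods at retail → Commercial Registration not required.
[R3] occupies leased commercial space (not: is a mobile business with no fixed premises) → Mobile Vendor License not required.
[R4] closes 11:00 PM, after 9:00 PM → Trade Permit not required.
[R5] closes 11:00 PM, after 9:00 PM → General Business Authorization not required.
[R6] does not sell goods at retail → Regulatory Authorization not required.
[R7] does not prepare food on-site → Municipal Registration not required.
[R8] provides massage or bodywork services; does not prepare food on-site → Operating Authorization not required.
[R9] occupies leased commercial space (not: is a mobile business with no fixed premises); is located in Zone A; provides massage or bodywork services → Mobile Vendor Registration not required.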